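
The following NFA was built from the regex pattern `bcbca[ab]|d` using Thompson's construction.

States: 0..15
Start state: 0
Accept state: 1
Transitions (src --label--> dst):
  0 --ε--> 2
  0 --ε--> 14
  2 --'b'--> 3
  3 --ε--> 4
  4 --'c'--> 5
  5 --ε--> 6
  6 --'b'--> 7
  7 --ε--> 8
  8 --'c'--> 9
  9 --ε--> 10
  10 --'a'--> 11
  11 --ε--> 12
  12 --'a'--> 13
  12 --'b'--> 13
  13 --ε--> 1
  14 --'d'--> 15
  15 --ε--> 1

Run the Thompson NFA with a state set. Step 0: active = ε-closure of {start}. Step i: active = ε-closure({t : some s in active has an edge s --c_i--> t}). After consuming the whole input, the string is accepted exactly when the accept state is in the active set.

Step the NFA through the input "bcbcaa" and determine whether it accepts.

start: ε-closure({0}) = {0,2,14}
'b' @ 1: {3,4}
'c' @ 2: {5,6}
'b' @ 3: {7,8}
'c' @ 4: {9,10}
'a' @ 5: {11,12}
'a' @ 6: {1,13}  (accept∈set)
after full input: {1,13}  (accept=1 in)

Answer: ACCEPT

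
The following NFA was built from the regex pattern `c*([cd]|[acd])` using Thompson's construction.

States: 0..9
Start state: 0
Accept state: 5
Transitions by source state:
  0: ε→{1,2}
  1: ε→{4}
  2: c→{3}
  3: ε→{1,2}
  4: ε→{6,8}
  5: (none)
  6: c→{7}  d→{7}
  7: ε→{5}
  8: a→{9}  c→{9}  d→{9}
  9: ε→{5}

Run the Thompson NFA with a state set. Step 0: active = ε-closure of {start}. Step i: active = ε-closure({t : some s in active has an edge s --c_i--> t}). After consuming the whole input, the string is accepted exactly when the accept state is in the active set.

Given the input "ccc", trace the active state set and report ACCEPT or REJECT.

Answer: ACCEPT

Trace:
start: ε-closure({0}) = {0,1,2,4,6,8}
'c' @ 1: {1,2,3,4,5,6,7,8,9}  (accept∈set)
'c' @ 2: {1,2,3,4,5,6,7,8,9}  (accept∈set)
'c' @ 3: {1,2,3,4,5,6,7,8,9}  (accept∈set)
after full input: {1,2,3,4,5,6,7,8,9}  (accept=5 in)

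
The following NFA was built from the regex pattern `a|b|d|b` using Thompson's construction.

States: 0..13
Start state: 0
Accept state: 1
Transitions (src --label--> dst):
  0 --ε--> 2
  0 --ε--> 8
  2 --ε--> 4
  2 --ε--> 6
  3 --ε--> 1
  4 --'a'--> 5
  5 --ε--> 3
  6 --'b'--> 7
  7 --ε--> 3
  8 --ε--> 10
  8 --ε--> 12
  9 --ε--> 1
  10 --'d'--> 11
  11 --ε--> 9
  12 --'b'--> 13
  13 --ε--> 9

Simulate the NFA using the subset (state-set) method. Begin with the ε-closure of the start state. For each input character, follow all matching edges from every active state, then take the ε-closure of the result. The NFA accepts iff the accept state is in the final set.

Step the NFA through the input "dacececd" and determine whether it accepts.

Answer: REJECT

Trace:
S₀ = ε-closure({0}) = {0,2,4,6,8,10,12}
'd' @ 1: {1,9,11}  [accepting]
'a' @ 2: {}  — no active states
rest 'cececd' ignored (set empty)
final: {}; accept 1 not in set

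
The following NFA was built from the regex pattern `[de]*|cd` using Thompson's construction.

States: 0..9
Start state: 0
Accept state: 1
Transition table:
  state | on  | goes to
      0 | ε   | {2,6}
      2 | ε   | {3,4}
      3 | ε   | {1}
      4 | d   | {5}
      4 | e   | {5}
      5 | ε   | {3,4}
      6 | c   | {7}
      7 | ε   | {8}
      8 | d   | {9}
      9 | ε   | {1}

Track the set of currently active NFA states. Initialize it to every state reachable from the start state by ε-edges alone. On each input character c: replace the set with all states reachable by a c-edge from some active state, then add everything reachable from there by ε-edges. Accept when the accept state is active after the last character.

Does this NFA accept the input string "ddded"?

initial (ε-close {0}): {0,1,2,3,4,6}
'd' @ 1: {1,3,4,5}  [accepting]
'd' @ 2: {1,3,4,5}  [accepting]
'd' @ 3: {1,3,4,5}  [accepting]
'e' @ 4: {1,3,4,5}  [accepting]
'd' @ 5: {1,3,4,5}  [accepting]
after full input: {1,3,4,5}  (accept=1 in)

Answer: ACCEPT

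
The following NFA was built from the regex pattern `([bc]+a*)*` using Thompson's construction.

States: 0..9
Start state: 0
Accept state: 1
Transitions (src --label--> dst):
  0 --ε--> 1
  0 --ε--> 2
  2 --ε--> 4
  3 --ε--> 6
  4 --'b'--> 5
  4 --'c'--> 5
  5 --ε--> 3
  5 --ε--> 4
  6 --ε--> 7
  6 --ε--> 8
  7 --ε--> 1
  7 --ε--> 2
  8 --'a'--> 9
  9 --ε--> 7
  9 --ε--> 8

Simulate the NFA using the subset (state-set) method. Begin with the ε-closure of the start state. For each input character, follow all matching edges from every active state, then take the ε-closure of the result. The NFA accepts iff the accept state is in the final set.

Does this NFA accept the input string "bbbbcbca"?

start: ε-closure({0}) = {0,1,2,4}
'b' @ 1: {1,2,3,4,5,6,7,8}  ✓accept
'b' @ 2: {1,2,3,4,5,6,7,8}  ✓accept
'b' @ 3: {1,2,3,4,5,6,7,8}  ✓accept
'b' @ 4: {1,2,3,4,5,6,7,8}  ✓accept
'c' @ 5: {1,2,3,4,5,6,7,8}  ✓accept
'b' @ 6: {1,2,3,4,5,6,7,8}  ✓accept
'c' @ 7: {1,2,3,4,5,6,7,8}  ✓accept
'a' @ 8: {1,2,4,7,8,9}  ✓accept
end set {1,2,4,7,8,9} — state 1 in

Answer: ACCEPT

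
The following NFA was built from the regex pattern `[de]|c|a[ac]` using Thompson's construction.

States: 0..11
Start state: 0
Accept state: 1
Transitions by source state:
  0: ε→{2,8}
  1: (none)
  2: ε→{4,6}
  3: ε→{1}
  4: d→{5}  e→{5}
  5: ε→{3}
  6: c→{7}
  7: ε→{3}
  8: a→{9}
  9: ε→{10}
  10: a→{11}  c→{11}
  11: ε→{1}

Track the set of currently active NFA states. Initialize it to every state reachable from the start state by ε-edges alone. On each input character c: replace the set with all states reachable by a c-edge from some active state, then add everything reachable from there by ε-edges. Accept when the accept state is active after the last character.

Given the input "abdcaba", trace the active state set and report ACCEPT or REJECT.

Answer: REJECT

Trace:
S₀ = ε-closure({0}) = {0,2,4,6,8}
'a' @ 1: {9,10}
'b' @ 2: {}  — no active states
rest 'dcaba' ignored (set empty)
end set {} — state 1 not in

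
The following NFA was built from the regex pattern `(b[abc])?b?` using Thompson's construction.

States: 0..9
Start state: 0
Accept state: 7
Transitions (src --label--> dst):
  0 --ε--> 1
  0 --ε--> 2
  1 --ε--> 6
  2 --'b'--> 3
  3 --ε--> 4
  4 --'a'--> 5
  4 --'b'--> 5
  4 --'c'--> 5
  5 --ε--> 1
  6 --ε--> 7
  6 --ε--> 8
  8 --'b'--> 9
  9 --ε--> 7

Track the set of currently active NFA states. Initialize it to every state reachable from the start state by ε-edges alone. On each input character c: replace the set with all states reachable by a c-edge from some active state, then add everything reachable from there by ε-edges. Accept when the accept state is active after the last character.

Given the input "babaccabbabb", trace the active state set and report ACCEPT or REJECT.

initial (ε-close {0}): {0,1,2,6,7,8}
'b' @ 1: {3,4,7,9}  [accepting]
'a' @ 2: {1,5,6,7,8}  [accepting]
'b' @ 3: {7,9}  [accepting]
'a' @ 4: {}  — state set empty
rest 'ccabbabb' ignored (set empty)
end set {} — state 7 not in

Answer: REJECT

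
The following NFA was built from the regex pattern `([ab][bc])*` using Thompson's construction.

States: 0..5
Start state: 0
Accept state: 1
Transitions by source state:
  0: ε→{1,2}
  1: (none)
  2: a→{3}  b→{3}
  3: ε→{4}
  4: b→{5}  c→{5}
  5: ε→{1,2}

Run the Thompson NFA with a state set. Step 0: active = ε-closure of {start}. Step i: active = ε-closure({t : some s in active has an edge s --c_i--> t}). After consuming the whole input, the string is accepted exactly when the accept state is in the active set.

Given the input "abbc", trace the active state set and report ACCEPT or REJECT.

S₀ = ε-closure({0}) = {0,1,2}
'a' @ 1: {3,4}
'b' @ 2: {1,2,5}  [accepting]
'b' @ 3: {3,4}
'c' @ 4: {1,2,5}  [accepting]
end set {1,2,5} — state 1 in

Answer: ACCEPT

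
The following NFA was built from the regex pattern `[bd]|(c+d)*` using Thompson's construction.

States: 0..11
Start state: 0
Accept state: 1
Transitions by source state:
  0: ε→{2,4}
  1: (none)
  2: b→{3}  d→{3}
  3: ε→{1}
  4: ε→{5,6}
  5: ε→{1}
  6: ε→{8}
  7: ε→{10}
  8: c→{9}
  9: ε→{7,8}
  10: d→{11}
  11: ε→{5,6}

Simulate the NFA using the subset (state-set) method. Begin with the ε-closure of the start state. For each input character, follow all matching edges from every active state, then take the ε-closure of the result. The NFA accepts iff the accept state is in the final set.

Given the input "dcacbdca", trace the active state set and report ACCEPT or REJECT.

Answer: REJECT

Steps:
S₀ = ε-closure({0}) = {0,1,2,4,5,6,8}
'd' @ 1: {1,3}  ✓accept
'c' @ 2: {}  — dead — no transitions
rest 'acbdca' ignored (set empty)
end set {} — state 1 not in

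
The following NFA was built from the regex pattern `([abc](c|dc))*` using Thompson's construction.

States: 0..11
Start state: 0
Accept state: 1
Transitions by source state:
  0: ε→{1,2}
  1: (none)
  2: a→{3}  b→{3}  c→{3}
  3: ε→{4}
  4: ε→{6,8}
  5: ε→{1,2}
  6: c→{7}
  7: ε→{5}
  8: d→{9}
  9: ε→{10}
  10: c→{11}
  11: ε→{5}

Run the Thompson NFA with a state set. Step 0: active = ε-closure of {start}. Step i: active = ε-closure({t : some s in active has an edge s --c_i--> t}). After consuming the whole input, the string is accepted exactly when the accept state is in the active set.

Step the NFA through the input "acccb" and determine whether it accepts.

Answer: REJECT

Steps:
start: ε-closure({0}) = {0,1,2}
'a' @ 1: {3,4,6,8}
'c' @ 2: {1,2,5,7}  ✓accept
'c' @ 3: {3,4,6,8}
'c' @ 4: {1,2,5,7}  ✓accept
'b' @ 5: {3,4,6,8}
end set {3,4,6,8} — state 1 not in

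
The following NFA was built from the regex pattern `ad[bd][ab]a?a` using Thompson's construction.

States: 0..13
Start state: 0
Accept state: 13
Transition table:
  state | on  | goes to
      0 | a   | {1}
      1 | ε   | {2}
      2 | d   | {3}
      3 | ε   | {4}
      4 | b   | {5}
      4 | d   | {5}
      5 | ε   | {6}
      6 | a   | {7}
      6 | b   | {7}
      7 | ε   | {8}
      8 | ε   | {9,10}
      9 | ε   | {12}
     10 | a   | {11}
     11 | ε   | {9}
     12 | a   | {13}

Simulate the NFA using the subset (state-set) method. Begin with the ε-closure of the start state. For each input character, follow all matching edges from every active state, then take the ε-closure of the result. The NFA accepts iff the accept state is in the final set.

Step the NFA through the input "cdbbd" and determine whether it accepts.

initial (ε-close {0}): {0}
'c' @ 1: {}  — dead — no transitions
rest 'dbbd' ignored (set empty)
after full input: {}  (accept=13 not in)

Answer: REJECT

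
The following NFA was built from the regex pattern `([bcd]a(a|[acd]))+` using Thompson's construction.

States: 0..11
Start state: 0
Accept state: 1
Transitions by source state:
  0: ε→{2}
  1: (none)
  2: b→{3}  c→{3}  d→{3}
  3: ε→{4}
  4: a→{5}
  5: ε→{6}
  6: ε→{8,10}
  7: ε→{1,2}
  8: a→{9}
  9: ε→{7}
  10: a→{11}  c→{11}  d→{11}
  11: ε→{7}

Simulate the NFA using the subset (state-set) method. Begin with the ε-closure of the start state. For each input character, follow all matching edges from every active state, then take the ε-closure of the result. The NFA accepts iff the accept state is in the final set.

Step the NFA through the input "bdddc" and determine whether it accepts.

S₀ = ε-closure({0}) = {0,2}
'b' @ 1: {3,4}
'd' @ 2: {}  — dead — no transitions
rest 'ddc' ignored (set empty)
end set {} — state 1 not in

Answer: REJECT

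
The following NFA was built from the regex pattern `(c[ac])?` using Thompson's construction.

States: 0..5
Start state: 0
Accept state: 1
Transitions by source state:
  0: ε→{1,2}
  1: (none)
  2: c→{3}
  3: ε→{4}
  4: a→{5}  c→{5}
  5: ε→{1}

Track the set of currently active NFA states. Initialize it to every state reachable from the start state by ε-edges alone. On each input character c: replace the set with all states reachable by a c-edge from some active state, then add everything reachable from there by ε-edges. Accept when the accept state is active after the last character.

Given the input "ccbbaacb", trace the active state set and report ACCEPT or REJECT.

Answer: REJECT

Trace:
S₀ = ε-closure({0}) = {0,1,2}
'c' @ 1: {3,4}
'c' @ 2: {1,5}  [accepting]
'b' @ 3: {}  — state set empty
rest 'baacb' ignored (set empty)
after full input: {}  (accept=1 not in)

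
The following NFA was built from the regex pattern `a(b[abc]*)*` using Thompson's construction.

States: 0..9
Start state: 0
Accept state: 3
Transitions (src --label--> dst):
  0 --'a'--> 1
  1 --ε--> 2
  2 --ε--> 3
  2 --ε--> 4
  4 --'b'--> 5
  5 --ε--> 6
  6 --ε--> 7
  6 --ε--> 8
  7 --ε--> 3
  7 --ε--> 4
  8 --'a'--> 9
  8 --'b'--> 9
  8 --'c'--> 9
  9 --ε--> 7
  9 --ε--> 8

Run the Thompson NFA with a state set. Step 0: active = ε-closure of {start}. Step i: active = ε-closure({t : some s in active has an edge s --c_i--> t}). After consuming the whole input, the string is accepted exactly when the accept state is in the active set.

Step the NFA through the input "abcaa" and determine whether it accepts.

initial (ε-close {0}): {0}
'a' @ 1: {1,2,3,4}  ✓accept
'b' @ 2: {3,4,5,6,7,8}  ✓accept
'c' @ 3: {3,4,7,8,9}  ✓accept
'a' @ 4: {3,4,7,8,9}  ✓accept
'a' @ 5: {3,4,7,8,9}  ✓accept
final: {3,4,7,8,9}; accept 3 in set

Answer: ACCEPT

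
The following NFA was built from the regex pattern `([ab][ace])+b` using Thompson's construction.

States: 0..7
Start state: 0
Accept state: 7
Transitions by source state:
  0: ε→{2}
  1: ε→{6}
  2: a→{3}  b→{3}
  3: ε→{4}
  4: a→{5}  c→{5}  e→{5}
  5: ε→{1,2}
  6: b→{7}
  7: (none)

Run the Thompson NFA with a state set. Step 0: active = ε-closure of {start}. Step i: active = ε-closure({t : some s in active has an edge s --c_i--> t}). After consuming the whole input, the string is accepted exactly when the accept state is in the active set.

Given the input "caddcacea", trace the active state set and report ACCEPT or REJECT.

Answer: REJECT

Derivation:
start: ε-closure({0}) = {0,2}
'c' @ 1: {}  — dead — no transitions
rest 'addcacea' ignored (set empty)
end set {} — state 7 not in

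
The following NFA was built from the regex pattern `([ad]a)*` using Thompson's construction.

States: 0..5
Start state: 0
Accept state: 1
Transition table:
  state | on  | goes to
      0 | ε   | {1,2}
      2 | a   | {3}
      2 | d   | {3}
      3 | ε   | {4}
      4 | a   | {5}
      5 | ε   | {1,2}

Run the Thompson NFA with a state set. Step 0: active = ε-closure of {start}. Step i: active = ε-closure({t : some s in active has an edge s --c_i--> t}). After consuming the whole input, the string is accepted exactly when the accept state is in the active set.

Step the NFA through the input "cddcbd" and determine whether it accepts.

S₀ = ε-closure({0}) = {0,1,2}
'c' @ 1: {}  — no active states
rest 'ddcbd' ignored (set empty)
after full input: {}  (accept=1 not in)

Answer: REJECT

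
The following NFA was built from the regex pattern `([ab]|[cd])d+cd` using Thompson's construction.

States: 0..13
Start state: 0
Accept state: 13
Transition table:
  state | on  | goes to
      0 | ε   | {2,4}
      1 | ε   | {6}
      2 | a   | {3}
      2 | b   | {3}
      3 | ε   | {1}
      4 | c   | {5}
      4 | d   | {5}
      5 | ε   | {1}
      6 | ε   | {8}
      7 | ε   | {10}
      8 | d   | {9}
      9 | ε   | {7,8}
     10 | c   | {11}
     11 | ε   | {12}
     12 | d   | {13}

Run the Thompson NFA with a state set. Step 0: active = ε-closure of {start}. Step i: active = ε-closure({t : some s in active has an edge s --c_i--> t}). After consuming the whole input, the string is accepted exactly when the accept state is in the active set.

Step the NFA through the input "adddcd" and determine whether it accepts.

Answer: ACCEPT

Derivation:
start: ε-closure({0}) = {0,2,4}
'a' @ 1: {1,3,6,8}
'd' @ 2: {7,8,9,10}
'd' @ 3: {7,8,9,10}
'd' @ 4: {7,8,9,10}
'c' @ 5: {11,12}
'd' @ 6: {13}  ✓accept
final: {13}; accept 13 in set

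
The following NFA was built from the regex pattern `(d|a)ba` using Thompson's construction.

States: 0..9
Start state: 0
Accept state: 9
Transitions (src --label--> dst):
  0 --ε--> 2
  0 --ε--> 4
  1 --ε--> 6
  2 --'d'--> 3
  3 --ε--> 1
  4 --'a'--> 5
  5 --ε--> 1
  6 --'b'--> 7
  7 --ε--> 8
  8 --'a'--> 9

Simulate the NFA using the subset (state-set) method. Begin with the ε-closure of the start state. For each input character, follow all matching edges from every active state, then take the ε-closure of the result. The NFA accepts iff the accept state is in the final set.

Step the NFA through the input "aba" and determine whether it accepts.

Answer: ACCEPT

Trace:
S₀ = ε-closure({0}) = {0,2,4}
'a' @ 1: {1,5,6}
'b' @ 2: {7,8}
'a' @ 3: {9}  [accepting]
end set {9} — state 9 in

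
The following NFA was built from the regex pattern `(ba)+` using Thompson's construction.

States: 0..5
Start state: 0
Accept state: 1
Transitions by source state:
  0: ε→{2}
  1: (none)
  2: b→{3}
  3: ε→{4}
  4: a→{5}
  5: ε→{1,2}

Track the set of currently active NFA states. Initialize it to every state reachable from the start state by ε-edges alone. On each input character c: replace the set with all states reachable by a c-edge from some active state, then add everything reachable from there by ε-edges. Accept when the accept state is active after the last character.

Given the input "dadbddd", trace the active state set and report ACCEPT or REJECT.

S₀ = ε-closure({0}) = {0,2}
'd' @ 1: {}  — state set empty
rest 'adbddd' ignored (set empty)
final: {}; accept 1 not in set

Answer: REJECT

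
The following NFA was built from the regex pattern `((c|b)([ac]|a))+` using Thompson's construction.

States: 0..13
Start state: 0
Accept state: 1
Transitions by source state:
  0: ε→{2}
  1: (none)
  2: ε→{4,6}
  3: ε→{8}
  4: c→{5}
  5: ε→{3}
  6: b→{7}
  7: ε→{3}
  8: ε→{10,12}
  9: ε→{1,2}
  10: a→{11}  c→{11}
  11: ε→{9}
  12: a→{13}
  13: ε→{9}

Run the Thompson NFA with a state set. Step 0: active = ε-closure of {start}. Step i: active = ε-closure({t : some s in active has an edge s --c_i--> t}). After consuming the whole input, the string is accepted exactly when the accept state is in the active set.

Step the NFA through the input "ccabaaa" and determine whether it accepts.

Answer: REJECT

Trace:
initial (ε-close {0}): {0,2,4,6}
'c' @ 1: {3,5,8,10,12}
'c' @ 2: {1,2,4,6,9,11}  ✓accept
'a' @ 3: {}  — state set empty
rest 'baaa' ignored (set empty)
after full input: {}  (accept=1 not in)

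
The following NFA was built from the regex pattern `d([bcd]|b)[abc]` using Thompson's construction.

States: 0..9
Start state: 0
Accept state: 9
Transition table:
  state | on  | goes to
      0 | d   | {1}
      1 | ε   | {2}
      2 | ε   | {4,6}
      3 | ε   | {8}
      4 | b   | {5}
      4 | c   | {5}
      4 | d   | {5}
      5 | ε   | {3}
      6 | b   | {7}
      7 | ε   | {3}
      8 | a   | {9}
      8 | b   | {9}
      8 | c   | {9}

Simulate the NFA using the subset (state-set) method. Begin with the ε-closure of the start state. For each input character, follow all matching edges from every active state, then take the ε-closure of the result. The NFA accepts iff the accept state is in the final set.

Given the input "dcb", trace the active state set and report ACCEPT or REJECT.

initial (ε-close {0}): {0}
'd' @ 1: {1,2,4,6}
'c' @ 2: {3,5,8}
'b' @ 3: {9}  (accept∈set)
end set {9} — state 9 in

Answer: ACCEPT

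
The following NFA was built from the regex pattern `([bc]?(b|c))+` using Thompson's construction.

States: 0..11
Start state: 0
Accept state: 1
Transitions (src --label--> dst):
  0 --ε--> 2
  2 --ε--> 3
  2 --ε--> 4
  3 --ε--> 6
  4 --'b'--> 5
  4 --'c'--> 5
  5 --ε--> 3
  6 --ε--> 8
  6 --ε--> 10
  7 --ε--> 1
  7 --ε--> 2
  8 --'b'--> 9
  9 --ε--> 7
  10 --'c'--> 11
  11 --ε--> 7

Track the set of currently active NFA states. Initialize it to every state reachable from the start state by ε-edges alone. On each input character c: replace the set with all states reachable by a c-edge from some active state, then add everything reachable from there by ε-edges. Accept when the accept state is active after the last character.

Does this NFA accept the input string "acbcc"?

start: ε-closure({0}) = {0,2,3,4,6,8,10}
'a' @ 1: {}  — state set empty
rest 'cbcc' ignored (set empty)
after full input: {}  (accept=1 not in)

Answer: REJECT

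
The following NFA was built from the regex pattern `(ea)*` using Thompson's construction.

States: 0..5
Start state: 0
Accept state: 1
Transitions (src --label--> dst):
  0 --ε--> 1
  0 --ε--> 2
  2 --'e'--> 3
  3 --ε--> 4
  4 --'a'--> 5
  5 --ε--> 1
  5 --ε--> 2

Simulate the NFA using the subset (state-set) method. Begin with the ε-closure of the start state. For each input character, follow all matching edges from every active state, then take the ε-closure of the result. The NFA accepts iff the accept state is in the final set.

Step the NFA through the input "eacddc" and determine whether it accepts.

start: ε-closure({0}) = {0,1,2}
'e' @ 1: {3,4}
'a' @ 2: {1,2,5}  [accepting]
'c' @ 3: {}  — state set empty
rest 'ddc' ignored (set empty)
final: {}; accept 1 not in set

Answer: REJECT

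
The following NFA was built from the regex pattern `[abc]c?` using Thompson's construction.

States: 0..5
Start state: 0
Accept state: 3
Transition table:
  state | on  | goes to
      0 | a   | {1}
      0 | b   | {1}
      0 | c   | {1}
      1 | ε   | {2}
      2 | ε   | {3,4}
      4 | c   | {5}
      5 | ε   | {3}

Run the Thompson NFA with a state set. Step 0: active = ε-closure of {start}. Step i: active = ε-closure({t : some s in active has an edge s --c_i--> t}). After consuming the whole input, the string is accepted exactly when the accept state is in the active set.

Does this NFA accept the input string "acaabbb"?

initial (ε-close {0}): {0}
'a' @ 1: {1,2,3,4}  ✓accept
'c' @ 2: {3,5}  ✓accept
'a' @ 3: {}  — state set empty
rest 'abbb' ignored (set empty)
after full input: {}  (accept=3 not in)

Answer: REJECT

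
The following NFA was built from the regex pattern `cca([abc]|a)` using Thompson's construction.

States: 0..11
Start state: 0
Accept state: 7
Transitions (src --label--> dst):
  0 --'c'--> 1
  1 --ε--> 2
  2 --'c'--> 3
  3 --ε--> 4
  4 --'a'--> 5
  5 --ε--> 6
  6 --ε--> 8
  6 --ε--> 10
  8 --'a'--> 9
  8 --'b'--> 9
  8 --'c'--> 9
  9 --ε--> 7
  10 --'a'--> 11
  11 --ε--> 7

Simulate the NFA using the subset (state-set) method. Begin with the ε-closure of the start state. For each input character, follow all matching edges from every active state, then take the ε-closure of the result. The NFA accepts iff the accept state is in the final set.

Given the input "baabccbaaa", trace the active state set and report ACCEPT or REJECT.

Answer: REJECT

Steps:
start: ε-closure({0}) = {0}
'b' @ 1: {}  — state set empty
rest 'aabccbaaa' ignored (set empty)
after full input: {}  (accept=7 not in)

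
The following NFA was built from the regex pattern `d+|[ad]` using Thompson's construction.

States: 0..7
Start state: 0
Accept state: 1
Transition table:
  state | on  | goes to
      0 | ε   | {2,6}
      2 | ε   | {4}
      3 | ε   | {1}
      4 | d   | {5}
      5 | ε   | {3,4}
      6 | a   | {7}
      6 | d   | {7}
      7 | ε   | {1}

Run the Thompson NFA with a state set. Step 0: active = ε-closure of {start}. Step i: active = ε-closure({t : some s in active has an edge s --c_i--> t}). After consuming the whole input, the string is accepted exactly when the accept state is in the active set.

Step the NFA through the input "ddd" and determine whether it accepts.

Answer: ACCEPT

Derivation:
S₀ = ε-closure({0}) = {0,2,4,6}
'd' @ 1: {1,3,4,5,7}  (accept∈set)
'd' @ 2: {1,3,4,5}  (accept∈set)
'd' @ 3: {1,3,4,5}  (accept∈set)
after full input: {1,3,4,5}  (accept=1 in)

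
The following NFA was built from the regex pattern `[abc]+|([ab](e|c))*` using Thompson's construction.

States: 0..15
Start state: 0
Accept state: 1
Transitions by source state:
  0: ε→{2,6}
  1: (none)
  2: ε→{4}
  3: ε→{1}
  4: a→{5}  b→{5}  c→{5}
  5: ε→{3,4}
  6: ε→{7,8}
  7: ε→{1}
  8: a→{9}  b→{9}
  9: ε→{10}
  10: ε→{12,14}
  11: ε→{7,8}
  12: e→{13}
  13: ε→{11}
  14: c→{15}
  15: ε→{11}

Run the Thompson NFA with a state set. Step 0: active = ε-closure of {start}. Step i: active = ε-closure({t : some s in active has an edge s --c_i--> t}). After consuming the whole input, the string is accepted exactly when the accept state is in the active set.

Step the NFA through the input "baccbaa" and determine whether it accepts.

start: ε-closure({0}) = {0,1,2,4,6,7,8}
'b' @ 1: {1,3,4,5,9,10,12,14}  [accepting]
'a' @ 2: {1,3,4,5}  [accepting]
'c' @ 3: {1,3,4,5}  [accepting]
'c' @ 4: {1,3,4,5}  [accepting]
'b' @ 5: {1,3,4,5}  [accepting]
'a' @ 6: {1,3,4,5}  [accepting]
'a' @ 7: {1,3,4,5}  [accepting]
final: {1,3,4,5}; accept 1 in set

Answer: ACCEPT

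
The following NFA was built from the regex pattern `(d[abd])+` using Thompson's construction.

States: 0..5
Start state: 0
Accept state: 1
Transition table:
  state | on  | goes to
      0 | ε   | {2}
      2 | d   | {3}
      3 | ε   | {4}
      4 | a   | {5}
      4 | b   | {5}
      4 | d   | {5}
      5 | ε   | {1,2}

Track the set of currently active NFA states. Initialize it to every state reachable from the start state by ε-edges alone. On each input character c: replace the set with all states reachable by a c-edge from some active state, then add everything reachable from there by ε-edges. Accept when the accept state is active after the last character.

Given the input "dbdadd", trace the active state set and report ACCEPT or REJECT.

initial (ε-close {0}): {0,2}
'd' @ 1: {3,4}
'b' @ 2: {1,2,5}  (accept∈set)
'd' @ 3: {3,4}
'a' @ 4: {1,2,5}  (accept∈set)
'd' @ 5: {3,4}
'd' @ 6: {1,2,5}  (accept∈set)
final: {1,2,5}; accept 1 in set

Answer: ACCEPT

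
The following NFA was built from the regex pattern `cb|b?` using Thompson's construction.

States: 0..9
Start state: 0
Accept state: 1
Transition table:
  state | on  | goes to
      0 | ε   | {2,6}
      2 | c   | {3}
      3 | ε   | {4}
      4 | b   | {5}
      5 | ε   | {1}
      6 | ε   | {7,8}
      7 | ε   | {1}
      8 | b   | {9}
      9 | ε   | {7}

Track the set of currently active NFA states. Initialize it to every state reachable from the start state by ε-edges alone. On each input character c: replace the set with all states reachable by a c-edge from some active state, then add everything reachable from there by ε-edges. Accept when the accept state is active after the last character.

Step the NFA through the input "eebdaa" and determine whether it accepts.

Answer: REJECT

Trace:
start: ε-closure({0}) = {0,1,2,6,7,8}
'e' @ 1: {}  — dead — no transitions
rest 'ebdaa' ignored (set empty)
end set {} — state 1 not in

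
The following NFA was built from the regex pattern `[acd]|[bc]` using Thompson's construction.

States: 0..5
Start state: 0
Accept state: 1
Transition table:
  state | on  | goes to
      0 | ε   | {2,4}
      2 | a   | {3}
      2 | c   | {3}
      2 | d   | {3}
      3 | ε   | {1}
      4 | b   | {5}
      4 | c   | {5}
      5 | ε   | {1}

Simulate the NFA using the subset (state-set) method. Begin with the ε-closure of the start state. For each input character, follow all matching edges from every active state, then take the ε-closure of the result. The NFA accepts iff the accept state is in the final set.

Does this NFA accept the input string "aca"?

Answer: REJECT

Trace:
start: ε-closure({0}) = {0,2,4}
'a' @ 1: {1,3}  (accept∈set)
'c' @ 2: {}  — no active states
rest 'a' ignored (set empty)
end set {} — state 1 not in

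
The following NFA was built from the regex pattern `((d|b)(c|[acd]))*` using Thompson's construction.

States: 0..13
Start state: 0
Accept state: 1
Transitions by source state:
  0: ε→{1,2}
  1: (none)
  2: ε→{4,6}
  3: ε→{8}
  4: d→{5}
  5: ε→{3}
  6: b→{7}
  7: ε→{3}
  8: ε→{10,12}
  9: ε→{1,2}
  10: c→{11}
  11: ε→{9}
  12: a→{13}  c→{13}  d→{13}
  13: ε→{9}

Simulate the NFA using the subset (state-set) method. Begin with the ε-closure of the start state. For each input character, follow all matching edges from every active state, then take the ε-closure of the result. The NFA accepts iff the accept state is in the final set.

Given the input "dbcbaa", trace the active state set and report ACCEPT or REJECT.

Answer: REJECT

Trace:
start: ε-closure({0}) = {0,1,2,4,6}
'd' @ 1: {3,5,8,10,12}
'b' @ 2: {}  — state set empty
rest 'cbaa' ignored (set empty)
after full input: {}  (accept=1 not in)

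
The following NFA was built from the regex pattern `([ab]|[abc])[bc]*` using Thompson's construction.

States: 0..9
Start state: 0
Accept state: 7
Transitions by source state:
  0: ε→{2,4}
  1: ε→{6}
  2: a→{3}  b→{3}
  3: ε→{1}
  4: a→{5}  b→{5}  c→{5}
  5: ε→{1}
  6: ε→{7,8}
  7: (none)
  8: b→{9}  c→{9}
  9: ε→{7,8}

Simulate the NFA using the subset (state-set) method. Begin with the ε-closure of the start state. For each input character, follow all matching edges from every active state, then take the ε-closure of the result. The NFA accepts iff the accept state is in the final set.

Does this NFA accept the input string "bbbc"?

initial (ε-close {0}): {0,2,4}
'b' @ 1: {1,3,5,6,7,8}  (accept∈set)
'b' @ 2: {7,8,9}  (accept∈set)
'b' @ 3: {7,8,9}  (accept∈set)
'c' @ 4: {7,8,9}  (accept∈set)
after full input: {7,8,9}  (accept=7 in)

Answer: ACCEPT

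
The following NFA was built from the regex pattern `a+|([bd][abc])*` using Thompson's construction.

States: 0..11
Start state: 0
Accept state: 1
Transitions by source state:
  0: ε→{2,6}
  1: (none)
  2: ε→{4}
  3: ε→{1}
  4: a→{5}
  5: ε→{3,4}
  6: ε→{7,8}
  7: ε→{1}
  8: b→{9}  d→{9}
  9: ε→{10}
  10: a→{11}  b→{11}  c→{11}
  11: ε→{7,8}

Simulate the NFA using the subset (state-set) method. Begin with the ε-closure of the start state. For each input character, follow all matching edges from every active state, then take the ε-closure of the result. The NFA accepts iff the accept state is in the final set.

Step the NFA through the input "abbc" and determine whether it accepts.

start: ε-closure({0}) = {0,1,2,4,6,7,8}
'a' @ 1: {1,3,4,5}  ✓accept
'b' @ 2: {}  — state set empty
rest 'bc' ignored (set empty)
final: {}; accept 1 not in set

Answer: REJECT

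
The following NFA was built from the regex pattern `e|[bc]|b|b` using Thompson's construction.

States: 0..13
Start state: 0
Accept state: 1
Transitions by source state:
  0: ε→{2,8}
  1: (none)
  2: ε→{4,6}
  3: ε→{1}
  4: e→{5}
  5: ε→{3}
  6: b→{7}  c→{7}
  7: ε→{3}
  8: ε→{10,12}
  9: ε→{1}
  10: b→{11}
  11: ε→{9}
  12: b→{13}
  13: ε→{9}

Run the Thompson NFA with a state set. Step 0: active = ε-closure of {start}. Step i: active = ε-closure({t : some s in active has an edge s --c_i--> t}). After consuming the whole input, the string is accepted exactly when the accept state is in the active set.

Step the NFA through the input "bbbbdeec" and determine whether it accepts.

start: ε-closure({0}) = {0,2,4,6,8,10,12}
'b' @ 1: {1,3,7,9,11,13}  [accepting]
'b' @ 2: {}  — state set empty
rest 'bbdeec' ignored (set empty)
final: {}; accept 1 not in set

Answer: REJECT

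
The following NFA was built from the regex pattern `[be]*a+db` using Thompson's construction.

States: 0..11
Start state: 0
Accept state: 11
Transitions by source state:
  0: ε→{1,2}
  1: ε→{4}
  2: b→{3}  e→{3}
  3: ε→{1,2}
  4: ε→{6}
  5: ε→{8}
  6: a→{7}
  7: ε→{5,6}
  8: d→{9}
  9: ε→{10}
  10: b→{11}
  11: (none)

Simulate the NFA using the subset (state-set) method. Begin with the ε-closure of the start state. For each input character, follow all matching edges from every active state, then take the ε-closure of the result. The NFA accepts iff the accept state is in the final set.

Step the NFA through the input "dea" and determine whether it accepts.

Answer: REJECT

Steps:
start: ε-closure({0}) = {0,1,2,4,6}
'd' @ 1: {}  — no active states
rest 'ea' ignored (set empty)
after full input: {}  (accept=11 not in)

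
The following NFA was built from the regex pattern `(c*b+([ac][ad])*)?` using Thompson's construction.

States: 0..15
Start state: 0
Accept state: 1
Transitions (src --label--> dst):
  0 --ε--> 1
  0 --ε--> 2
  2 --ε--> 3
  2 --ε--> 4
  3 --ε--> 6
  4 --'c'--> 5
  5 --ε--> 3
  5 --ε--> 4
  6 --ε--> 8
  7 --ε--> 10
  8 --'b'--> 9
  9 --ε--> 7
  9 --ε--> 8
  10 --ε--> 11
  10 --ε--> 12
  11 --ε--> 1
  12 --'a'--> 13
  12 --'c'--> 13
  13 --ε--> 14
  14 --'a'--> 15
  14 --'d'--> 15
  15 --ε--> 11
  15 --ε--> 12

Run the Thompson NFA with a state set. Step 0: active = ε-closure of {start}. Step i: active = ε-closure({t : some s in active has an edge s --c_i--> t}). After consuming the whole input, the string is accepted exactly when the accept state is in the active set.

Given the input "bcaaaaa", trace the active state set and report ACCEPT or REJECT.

start: ε-closure({0}) = {0,1,2,3,4,6,8}
'b' @ 1: {1,7,8,9,10,11,12}  [accepting]
'c' @ 2: {13,14}
'a' @ 3: {1,11,12,15}  [accepting]
'a' @ 4: {13,14}
'a' @ 5: {1,11,12,15}  [accepting]
'a' @ 6: {13,14}
'a' @ 7: {1,11,12,15}  [accepting]
after full input: {1,11,12,15}  (accept=1 in)

Answer: ACCEPT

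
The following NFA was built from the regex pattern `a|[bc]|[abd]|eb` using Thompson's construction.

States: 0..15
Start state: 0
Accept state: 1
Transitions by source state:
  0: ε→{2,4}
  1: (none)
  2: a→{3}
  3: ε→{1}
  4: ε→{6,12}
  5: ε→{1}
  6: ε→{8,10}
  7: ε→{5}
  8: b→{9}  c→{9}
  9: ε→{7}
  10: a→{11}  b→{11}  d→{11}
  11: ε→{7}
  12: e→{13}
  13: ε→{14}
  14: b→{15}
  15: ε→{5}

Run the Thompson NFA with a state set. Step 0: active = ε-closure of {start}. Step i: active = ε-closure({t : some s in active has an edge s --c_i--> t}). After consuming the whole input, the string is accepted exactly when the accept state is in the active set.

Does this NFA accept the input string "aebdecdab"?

Answer: REJECT

Derivation:
initial (ε-close {0}): {0,2,4,6,8,10,12}
'a' @ 1: {1,3,5,7,11}  [accepting]
'e' @ 2: {}  — no active states
rest 'bdecdab' ignored (set empty)
final: {}; accept 1 not in set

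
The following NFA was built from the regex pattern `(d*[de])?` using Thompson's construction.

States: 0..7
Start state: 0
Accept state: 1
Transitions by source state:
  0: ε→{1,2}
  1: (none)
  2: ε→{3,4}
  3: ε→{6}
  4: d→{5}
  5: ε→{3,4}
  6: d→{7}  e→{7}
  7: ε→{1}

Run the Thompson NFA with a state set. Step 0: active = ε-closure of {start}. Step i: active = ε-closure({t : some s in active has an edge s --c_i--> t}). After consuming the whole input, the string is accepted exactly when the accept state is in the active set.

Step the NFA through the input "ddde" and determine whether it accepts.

Answer: ACCEPT

Steps:
start: ε-closure({0}) = {0,1,2,3,4,6}
'd' @ 1: {1,3,4,5,6,7}  ✓accept
'd' @ 2: {1,3,4,5,6,7}  ✓accept
'd' @ 3: {1,3,4,5,6,7}  ✓accept
'e' @ 4: {1,7}  ✓accept
after full input: {1,7}  (accept=1 in)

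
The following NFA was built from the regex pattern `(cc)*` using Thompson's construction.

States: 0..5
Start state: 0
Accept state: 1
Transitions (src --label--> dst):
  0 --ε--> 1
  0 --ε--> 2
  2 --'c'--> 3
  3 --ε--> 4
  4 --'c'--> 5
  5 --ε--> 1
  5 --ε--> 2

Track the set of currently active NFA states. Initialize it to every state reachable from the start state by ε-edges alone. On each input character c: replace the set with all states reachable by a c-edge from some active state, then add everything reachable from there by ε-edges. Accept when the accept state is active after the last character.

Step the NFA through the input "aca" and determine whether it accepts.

Answer: REJECT

Steps:
initial (ε-close {0}): {0,1,2}
'a' @ 1: {}  — state set empty
rest 'ca' ignored (set empty)
final: {}; accept 1 not in set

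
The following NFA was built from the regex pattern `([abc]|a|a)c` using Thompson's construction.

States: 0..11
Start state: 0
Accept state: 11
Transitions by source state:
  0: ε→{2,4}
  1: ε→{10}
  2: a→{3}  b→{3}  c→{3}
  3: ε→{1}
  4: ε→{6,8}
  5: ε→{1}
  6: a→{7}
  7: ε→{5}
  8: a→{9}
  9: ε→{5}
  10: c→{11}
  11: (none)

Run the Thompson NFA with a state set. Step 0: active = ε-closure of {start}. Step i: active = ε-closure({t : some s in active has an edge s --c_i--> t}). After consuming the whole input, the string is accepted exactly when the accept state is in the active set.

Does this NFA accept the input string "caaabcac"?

start: ε-closure({0}) = {0,2,4,6,8}
'c' @ 1: {1,3,10}
'a' @ 2: {}  — state set empty
rest 'aabcac' ignored (set empty)
final: {}; accept 11 not in set

Answer: REJECT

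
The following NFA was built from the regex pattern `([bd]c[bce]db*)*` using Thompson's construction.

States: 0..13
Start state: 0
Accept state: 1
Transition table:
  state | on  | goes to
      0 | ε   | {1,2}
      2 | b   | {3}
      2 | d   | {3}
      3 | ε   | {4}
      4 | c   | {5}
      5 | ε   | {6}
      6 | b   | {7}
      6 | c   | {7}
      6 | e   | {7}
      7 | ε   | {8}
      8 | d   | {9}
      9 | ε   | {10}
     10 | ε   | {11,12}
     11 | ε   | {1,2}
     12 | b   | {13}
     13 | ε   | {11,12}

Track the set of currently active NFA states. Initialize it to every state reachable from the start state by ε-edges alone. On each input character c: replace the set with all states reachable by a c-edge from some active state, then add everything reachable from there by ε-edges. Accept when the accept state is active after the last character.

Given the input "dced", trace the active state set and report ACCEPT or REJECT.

Answer: ACCEPT

Trace:
initial (ε-close {0}): {0,1,2}
'd' @ 1: {3,4}
'c' @ 2: {5,6}
'e' @ 3: {7,8}
'd' @ 4: {1,2,9,10,11,12}  [accepting]
final: {1,2,9,10,11,12}; accept 1 in set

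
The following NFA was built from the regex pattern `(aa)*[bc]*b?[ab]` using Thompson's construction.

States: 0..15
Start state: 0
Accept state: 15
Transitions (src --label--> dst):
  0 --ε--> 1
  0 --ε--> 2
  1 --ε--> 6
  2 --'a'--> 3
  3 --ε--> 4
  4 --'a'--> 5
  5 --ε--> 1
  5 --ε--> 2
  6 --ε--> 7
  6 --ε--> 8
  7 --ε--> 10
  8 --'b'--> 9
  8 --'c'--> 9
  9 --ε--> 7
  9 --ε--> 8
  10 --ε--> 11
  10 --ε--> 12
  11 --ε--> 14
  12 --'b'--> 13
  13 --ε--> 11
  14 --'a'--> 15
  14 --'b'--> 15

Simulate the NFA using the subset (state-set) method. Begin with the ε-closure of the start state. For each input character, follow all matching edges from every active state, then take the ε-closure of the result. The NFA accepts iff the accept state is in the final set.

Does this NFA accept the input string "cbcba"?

initial (ε-close {0}): {0,1,2,6,7,8,10,11,12,14}
'c' @ 1: {7,8,9,10,11,12,14}
'b' @ 2: {7,8,9,10,11,12,13,14,15}  (accept∈set)
'c' @ 3: {7,8,9,10,11,12,14}
'b' @ 4: {7,8,9,10,11,12,13,14,15}  (accept∈set)
'a' @ 5: {15}  (accept∈set)
final: {15}; accept 15 in set

Answer: ACCEPT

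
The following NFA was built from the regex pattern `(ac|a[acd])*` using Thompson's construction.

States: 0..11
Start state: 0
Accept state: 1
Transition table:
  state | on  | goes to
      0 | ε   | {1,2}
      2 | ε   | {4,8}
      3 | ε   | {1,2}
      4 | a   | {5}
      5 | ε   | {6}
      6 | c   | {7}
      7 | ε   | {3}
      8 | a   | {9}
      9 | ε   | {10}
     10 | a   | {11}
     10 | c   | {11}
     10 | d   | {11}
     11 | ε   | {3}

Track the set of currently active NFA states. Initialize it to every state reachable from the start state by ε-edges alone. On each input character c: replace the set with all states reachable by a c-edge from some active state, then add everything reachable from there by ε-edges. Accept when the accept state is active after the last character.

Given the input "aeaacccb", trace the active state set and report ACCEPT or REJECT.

start: ε-closure({0}) = {0,1,2,4,8}
'a' @ 1: {5,6,9,10}
'e' @ 2: {}  — no active states
rest 'aacccb' ignored (set empty)
end set {} — state 1 not in

Answer: REJECT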